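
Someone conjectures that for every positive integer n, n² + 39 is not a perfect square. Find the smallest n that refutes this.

n = 5

We need the least positive integer n for which n² + 39 is a perfect square.
n = 1: 1² + 39 = 40, not a perfect square.
n = 2: 2² + 39 = 43, not a perfect square.
n = 3: 3² + 39 = 48, not a perfect square.
n = 4: 4² + 39 = 55, not a perfect square.
n = 5: 5² + 39 = 64 = 8², a perfect square.
Hence n = 5 is a counterexample.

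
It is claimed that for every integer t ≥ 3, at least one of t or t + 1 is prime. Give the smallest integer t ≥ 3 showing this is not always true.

t = 8

The first 5 eligible values, up to t = 7, all satisfy the conclusion.
t = 8: 8 = 2 × 4; 9 = 3 × 3 — both composite.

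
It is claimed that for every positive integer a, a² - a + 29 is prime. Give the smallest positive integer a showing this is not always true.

a = 3

A counterexample is any positive integer a such that a² - a + 29 is not prime; we check each in order.
For a = 1, 2 the conclusion holds.
a = 3: a² - a + 29 = 35 = 5 × 7, composite.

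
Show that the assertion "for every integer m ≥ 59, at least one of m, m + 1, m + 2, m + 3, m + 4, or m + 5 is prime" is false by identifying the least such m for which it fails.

Check each integer m ≥ 59 in order until m, m + 1, m + 2, m + 3, m + 4, m + 5 are all composite.
For m = 59, 60, 61, 62, …, 87, 88, 89 the conclusion holds.
m = 90: 90 = 2 × 45; 91 = 7 × 13; 92 = 2 × 46; 93 = 3 × 31; 94 = 2 × 47; 95 = 5 × 19 — all composite.
So m = 90 is the smallest counterexample.

m = 90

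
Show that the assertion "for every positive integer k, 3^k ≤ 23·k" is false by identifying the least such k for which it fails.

For k = 1, 2, 3, 4 the conclusion holds.
k = 5: 3^k = 243 and 23·k = 115, so 243 > 115.

k = 5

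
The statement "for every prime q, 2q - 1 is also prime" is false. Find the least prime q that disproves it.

We need the least prime q for which 2q - 1 is not prime.
For q = 2, 3 the conclusion holds.
q = 5: 2q - 1 = 9 = 3 × 3, not prime.
So q = 5 is the smallest counterexample.

q = 5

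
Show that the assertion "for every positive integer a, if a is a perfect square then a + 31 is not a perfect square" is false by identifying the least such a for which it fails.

The first 14 eligible values, up to a = 196, all satisfy the conclusion.
a = 225: 225 = 15² and 225 + 31 = 256 = 16².

a = 225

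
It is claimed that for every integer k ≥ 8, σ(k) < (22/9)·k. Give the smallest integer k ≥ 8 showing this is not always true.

k = 24

We need the least integer k ≥ 8 for which the claim fails.
For k = 8, 9, 10, 11, …, 21, 22, 23 the conclusion holds.
k = 24: σ(24) = 60; 60 ≥ 176/3.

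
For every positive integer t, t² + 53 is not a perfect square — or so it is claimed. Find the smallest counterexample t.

t = 26

Check each positive integer t in order until t² + 53 is a perfect square.
For t = 1, 2, 3, 4, …, 23, 24, 25 the conclusion holds.
t = 26: 26² + 53 = 729 = 27², a perfect square.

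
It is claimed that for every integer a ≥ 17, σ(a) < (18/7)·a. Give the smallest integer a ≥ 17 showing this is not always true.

a = 48

Check each integer a ≥ 17 in order until the claim fails.
For a = 17, 18, 19, 20, …, 45, 46, 47 the conclusion holds.
a = 48: σ(48) = 124; 124 ≥ 864/7.
Hence a = 48 is a counterexample.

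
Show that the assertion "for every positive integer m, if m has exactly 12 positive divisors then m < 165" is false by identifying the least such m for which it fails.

m = 198

A counterexample is any positive integer m such that m has exactly 12 positive divisors but the claim fails; we check each in order.
The first 12 eligible values, up to m = 160, all satisfy the conclusion.
m = 198: τ(198) = 12; 198 ≥ 165.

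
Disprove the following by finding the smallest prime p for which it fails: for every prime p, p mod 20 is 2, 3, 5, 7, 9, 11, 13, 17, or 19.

For p = 2, 3, 5, 7, …, 29, 31, 37 the conclusion holds.
p = 41: 41 mod 20 = 1 — not in {2, 3, 5, 7, 9, 11, 13, 17, 19}.
So p = 41 is the smallest counterexample.

p = 41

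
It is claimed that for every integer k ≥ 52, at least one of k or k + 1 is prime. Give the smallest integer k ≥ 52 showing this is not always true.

k = 54

k = 52: 53 is prime.
k = 53: 53 is prime.
k = 54: 54 = 2 × 27; 55 = 5 × 11 — both composite.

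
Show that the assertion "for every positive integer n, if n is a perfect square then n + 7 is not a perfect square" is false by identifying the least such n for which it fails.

Check each positive integer n in order until n is a perfect square but n + 7 is a perfect square.
n = 1: 1 + 7 = 8, not a perfect square.
n = 4: 4 + 7 = 11, not a perfect square.
n = 9: 9 = 3² and 9 + 7 = 16 = 4².

n = 9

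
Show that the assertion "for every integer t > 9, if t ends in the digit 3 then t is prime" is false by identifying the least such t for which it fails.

Check each integer t > 9 in order until t ends in the digit 3 but t is not prime.
t = 13: 13 ends in 3 and is prime.
t = 23: 23 ends in 3 and is prime.
t = 33: 33 ends in 3; 33 = 3 × 11, composite.

t = 33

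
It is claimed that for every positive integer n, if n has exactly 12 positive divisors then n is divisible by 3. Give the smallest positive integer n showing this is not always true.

n = 140

n = 60: τ(60) = 12; 60 mod 3 = 0.
n = 72: τ(72) = 12; 72 mod 3 = 0.
n = 84: τ(84) = 12; 84 mod 3 = 0.
n = 90: τ(90) = 12; 90 mod 3 = 0.
n = 96: τ(96) = 12; 96 mod 3 = 0.
n = 108: τ(108) = 12; 108 mod 3 = 0.
n = 126: τ(126) = 12; 126 mod 3 = 0.
n = 132: τ(132) = 12; 132 mod 3 = 0.
n = 140: τ(140) = 12; 140 mod 3 = 2.
So n = 140 is the smallest counterexample.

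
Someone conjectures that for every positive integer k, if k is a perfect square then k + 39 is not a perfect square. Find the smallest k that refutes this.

For k = 1, 4, 9, 16 the conclusion holds.
k = 25: 25 = 5² and 25 + 39 = 64 = 8².
Thus k = 25 disproves the claim, and no smaller k works.

k = 25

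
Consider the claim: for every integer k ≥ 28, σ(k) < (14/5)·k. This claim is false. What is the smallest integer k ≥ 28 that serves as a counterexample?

k = 60

A counterexample is any integer k ≥ 28 such that the claim fails; we check each in order.
The first 32 eligible values, up to k = 59, all satisfy the conclusion.
k = 60: σ(60) = 168; 168 ≥ 168.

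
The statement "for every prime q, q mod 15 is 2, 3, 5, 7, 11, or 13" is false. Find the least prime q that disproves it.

A counterexample is any prime q such that the claim fails; we check each in order.
The first 7 eligible values, up to q = 17, all satisfy the conclusion.
q = 19: 19 mod 15 = 4 — not in {2, 3, 5, 7, 11, 13}.

q = 19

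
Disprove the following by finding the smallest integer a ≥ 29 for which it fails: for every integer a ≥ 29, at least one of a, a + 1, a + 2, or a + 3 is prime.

We need the least integer a ≥ 29 for which a, a + 1, a + 2, a + 3 are all composite.
a = 29: 29 is prime.
a = 30: 31 is prime.
a = 31: 31 is prime.
a = 32: 32 = 2 × 16; 33 = 3 × 11; 34 = 2 × 17; 35 = 5 × 7 — all composite.
Hence a = 32 is a counterexample.

a = 32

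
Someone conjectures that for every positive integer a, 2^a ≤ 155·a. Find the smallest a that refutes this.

a = 11

Check each positive integer a in order until 2^a > 155·a.
For a = 1, 2, 3, 4, 5, 6, 7, 8, 9, 10 the conclusion holds.
a = 11: 2^a = 2048 and 155·a = 1705, so 2048 > 1705.
So a = 11 is the smallest counterexample.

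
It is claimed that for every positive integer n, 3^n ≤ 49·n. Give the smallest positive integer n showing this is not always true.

n = 6

The first 5 eligible values, up to n = 5, all satisfy the conclusion.
n = 6: 3^n = 729 and 49·n = 294, so 729 > 294.
Hence n = 6 is a counterexample.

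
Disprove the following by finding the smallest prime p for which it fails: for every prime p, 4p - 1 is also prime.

p = 7

Check each prime p in order until 4p - 1 is not prime.
p = 2: 4p - 1 = 7, prime.
p = 3: 4p - 1 = 11, prime.
p = 5: 4p - 1 = 19, prime.
p = 7: 4p - 1 = 27 = 3 × 9, not prime.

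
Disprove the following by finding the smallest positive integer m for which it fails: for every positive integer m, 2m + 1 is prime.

m = 4

Check each positive integer m in order until 2m + 1 is not prime.
m = 1: 2m + 1 = 3, prime.
m = 2: 2m + 1 = 5, prime.
m = 3: 2m + 1 = 7, prime.
m = 4: 2m + 1 = 9 = 3 × 3, composite.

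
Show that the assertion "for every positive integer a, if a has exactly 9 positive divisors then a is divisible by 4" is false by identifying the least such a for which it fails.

A counterexample is any positive integer a such that a has exactly 9 positive divisors but a is not divisible by 4; we check each in order.
For a = 36, 100, 196 the conclusion holds.
a = 225: τ(225) = 9; 225 mod 4 = 1.
Thus a = 225 disproves the claim, and no smaller a works.

a = 225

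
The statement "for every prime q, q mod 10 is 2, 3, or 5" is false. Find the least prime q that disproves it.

q = 7

A counterexample is any prime q such that the claim fails; we check each in order.
q = 2: 2 mod 10 = 2.
q = 3: 3 mod 10 = 3.
q = 5: 5 mod 10 = 5.
q = 7: 7 mod 10 = 7 — not in {2, 3, 5}.
Hence q = 7 is a counterexample.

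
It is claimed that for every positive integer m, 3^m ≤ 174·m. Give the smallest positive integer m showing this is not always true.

m = 7

A counterexample is any positive integer m such that 3^m > 174·m; we check each in order.
For m = 1, 2, 3, 4, 5, 6 the conclusion holds.
m = 7: 3^m = 2187 and 174·m = 1218, so 2187 > 1218.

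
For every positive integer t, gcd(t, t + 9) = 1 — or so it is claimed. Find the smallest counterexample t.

t = 3

t = 1: gcd(1, 10) = 1.
t = 2: gcd(2, 11) = 1.
t = 3: gcd(3, 12) = 3.
Hence t = 3 is a counterexample.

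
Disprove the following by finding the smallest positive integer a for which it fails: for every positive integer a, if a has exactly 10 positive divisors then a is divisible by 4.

a = 162

We need the least positive integer a for which a has exactly 10 positive divisors but a is not divisible by 4.
For a = 48, 80, 112 the conclusion holds.
a = 162: τ(162) = 10; 162 mod 4 = 2.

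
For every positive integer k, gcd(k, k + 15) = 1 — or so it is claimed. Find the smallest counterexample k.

k = 3

We need the least positive integer k for which gcd(k, k + 15) > 1.
k = 1: gcd(1, 16) = 1.
k = 2: gcd(2, 17) = 1.
k = 3: gcd(3, 18) = 3.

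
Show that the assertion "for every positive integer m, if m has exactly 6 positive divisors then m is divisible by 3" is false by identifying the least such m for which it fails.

m = 20

m = 12: τ(12) = 6; 12 mod 3 = 0.
m = 18: τ(18) = 6; 18 mod 3 = 0.
m = 20: τ(20) = 6; 20 mod 3 = 2.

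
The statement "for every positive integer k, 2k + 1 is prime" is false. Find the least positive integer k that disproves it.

k = 4

Check each positive integer k in order until 2k + 1 is not prime.
k = 1: 2k + 1 = 3, prime.
k = 2: 2k + 1 = 5, prime.
k = 3: 2k + 1 = 7, prime.
k = 4: 2k + 1 = 9 = 3 × 3, composite.
Thus k = 4 disproves the claim, and no smaller k works.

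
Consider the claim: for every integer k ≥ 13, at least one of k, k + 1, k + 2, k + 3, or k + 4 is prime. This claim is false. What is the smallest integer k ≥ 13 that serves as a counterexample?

k = 24

The first 11 eligible values, up to k = 23, all satisfy the conclusion.
k = 24: 24 = 2 × 12; 25 = 5 × 5; 26 = 2 × 13; 27 = 3 × 9; 28 = 2 × 14 — all composite.
Hence k = 24 is a counterexample.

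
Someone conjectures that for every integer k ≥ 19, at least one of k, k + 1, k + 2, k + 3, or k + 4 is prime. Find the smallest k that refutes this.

A counterexample is any integer k ≥ 19 such that k, k + 1, k + 2, k + 3, k + 4 are all composite; we check each in order.
The first 5 eligible values, up to k = 23, all satisfy the conclusion.
k = 24: 24 = 2 × 12; 25 = 5 × 5; 26 = 2 × 13; 27 = 3 × 9; 28 = 2 × 14 — all composite.
Thus k = 24 disproves the claim, and no smaller k works.

k = 24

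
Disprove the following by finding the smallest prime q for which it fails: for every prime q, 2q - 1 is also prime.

q = 2: 2q - 1 = 3, prime.
q = 3: 2q - 1 = 5, prime.
q = 5: 2q - 1 = 9 = 3 × 3, not prime.
Hence q = 5 is a counterexample.

q = 5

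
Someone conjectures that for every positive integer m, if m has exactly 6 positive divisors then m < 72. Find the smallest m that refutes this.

A counterexample is any positive integer m such that m has exactly 6 positive divisors but the claim fails; we check each in order.
For m = 12, 18, 20, 28, …, 52, 63, 68 the conclusion holds.
m = 75: τ(75) = 6; 75 ≥ 72.
So m = 75 is the smallest counterexample.

m = 75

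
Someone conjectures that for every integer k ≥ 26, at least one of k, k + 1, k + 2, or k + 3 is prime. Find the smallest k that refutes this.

We need the least integer k ≥ 26 for which k, k + 1, k + 2, k + 3 are all composite.
The first 6 eligible values, up to k = 31, all satisfy the conclusion.
k = 32: 32 = 2 × 16; 33 = 3 × 11; 34 = 2 × 17; 35 = 5 × 7 — all composite.
Hence k = 32 is a counterexample.

k = 32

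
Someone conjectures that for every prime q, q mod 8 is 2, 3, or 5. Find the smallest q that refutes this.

q = 2: 2 mod 8 = 2.
q = 3: 3 mod 8 = 3.
q = 5: 5 mod 8 = 5.
q = 7: 7 mod 8 = 7 — not in {2, 3, 5}.
So q = 7 is the smallest counterexample.

q = 7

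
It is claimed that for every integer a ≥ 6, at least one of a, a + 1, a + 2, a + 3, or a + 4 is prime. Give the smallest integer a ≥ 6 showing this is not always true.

a = 24

Check each integer a ≥ 6 in order until a, a + 1, a + 2, a + 3, a + 4 are all composite.
The first 18 eligible values, up to a = 23, all satisfy the conclusion.
a = 24: 24 = 2 × 12; 25 = 5 × 5; 26 = 2 × 13; 27 = 3 × 9; 28 = 2 × 14 — all composite.
Hence a = 24 is a counterexample.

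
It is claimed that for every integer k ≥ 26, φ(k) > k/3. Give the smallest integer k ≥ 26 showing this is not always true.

We need the least integer k ≥ 26 for which the claim fails.
The first 4 eligible values, up to k = 29, all satisfy the conclusion.
k = 30: φ(30) = 8 and 30/3 = 10, so φ(30) ≤ 30/3.
So k = 30 is the smallest counterexample.

k = 30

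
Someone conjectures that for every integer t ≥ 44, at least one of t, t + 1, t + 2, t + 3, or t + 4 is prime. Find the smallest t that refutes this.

t = 48

t = 44: 47 is prime.
t = 45: 47 is prime.
t = 46: 47 is prime.
t = 47: 47 is prime.
t = 48: 48 = 2 × 24; 49 = 7 × 7; 50 = 2 × 25; 51 = 3 × 17; 52 = 2 × 26 — all composite.
So t = 48 is the smallest counterexample.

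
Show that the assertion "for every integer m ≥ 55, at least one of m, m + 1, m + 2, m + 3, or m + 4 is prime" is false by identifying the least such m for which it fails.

Check each integer m ≥ 55 in order until m, m + 1, m + 2, m + 3, m + 4 are all composite.
For m = 55, 56, 57, 58, 59, 60, 61 the conclusion holds.
m = 62: 62 = 2 × 31; 63 = 3 × 21; 64 = 2 × 32; 65 = 5 × 13; 66 = 2 × 33 — all composite.
Thus m = 62 disproves the claim, and no smaller m works.

m = 62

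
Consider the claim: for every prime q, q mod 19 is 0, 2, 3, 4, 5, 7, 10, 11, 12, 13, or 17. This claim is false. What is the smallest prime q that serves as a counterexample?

For q = 2, 3, 5, 7, …, 23, 29, 31 the conclusion holds.
q = 37: 37 mod 19 = 18 — not in {0, 2, 3, 4, 5, 7, 10, 11, 12, 13, 17}.
Hence q = 37 is a counterexample.

q = 37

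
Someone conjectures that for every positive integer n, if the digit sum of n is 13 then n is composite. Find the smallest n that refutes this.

Check each positive integer n in order until the digit sum of n is 13 but n is prime.
n = 49: digit sum 13; 49 is composite.
n = 58: digit sum 13; 58 is composite.
n = 67: digit sum 13; 67 is prime, not composite.
So n = 67 is the smallest counterexample.

n = 67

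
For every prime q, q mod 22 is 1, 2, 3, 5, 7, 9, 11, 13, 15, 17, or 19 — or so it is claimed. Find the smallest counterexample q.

A counterexample is any prime q such that the claim fails; we check each in order.
For q = 2, 3, 5, 7, …, 31, 37, 41 the conclusion holds.
q = 43: 43 mod 22 = 21 — not in {1, 2, 3, 5, 7, 9, 11, 13, 15, 17, 19}.
So q = 43 is the smallest counterexample.

q = 43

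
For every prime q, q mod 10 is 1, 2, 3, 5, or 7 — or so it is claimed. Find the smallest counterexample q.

Check each prime q in order until the claim fails.
For q = 2, 3, 5, 7, 11, 13, 17 the conclusion holds.
q = 19: 19 mod 10 = 9 — not in {1, 2, 3, 5, 7}.
Thus q = 19 disproves the claim, and no smaller q works.

q = 19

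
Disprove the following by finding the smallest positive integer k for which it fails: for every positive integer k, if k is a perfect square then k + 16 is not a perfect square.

k = 9

Check each positive integer k in order until k is a perfect square but k + 16 is a perfect square.
For k = 1, 4 the conclusion holds.
k = 9: 9 = 3² and 9 + 16 = 25 = 5².
Thus k = 9 disproves the claim, and no smaller k works.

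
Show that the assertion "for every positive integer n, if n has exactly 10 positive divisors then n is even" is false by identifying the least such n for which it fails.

A counterexample is any positive integer n such that n has exactly 10 positive divisors but n is odd; we check each in order.
For n = 48, 80, 112, 162, 176, 208, 272, 304, 368 the conclusion holds.
n = 405: divisors of 405: 10 divisors; 405 is odd.

n = 405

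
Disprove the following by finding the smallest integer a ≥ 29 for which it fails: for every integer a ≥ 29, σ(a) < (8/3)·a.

a = 60

Check each integer a ≥ 29 in order until the claim fails.
For a = 29, 30, 31, 32, …, 57, 58, 59 the conclusion holds.
a = 60: σ(60) = 168; 168 ≥ 160.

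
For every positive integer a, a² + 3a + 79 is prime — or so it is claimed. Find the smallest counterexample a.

A counterexample is any positive integer a such that a² + 3a + 79 is not prime; we check each in order.
For a = 1, 2, 3, 4 the conclusion holds.
a = 5: a² + 3a + 79 = 119 = 7 × 17, composite.
Thus a = 5 disproves the claim, and no smaller a works.

a = 5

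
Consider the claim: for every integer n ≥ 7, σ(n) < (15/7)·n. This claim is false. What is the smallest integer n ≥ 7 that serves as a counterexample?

n = 7: σ(7) = 8; 8 < 15.
n = 8: σ(8) = 15; 15 < 120/7.
n = 9: σ(9) = 13; 13 < 135/7.
n = 10: σ(10) = 18; 18 < 150/7.
n = 11: σ(11) = 12; 12 < 165/7.
n = 12: σ(12) = 28; 28 ≥ 180/7.

n = 12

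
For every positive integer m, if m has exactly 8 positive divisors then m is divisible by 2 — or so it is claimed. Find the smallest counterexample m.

m = 105

A counterexample is any positive integer m such that m has exactly 8 positive divisors but m is not divisible by 2; we check each in order.
The first 12 eligible values, up to m = 104, all satisfy the conclusion.
m = 105: τ(105) = 8; 105 mod 2 = 1.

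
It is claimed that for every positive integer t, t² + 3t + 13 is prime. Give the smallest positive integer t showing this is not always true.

t = 9

We need the least positive integer t for which t² + 3t + 13 is not prime.
For t = 1, 2, 3, 4, 5, 6, 7, 8 the conclusion holds.
t = 9: t² + 3t + 13 = 121 = 11 × 11, composite.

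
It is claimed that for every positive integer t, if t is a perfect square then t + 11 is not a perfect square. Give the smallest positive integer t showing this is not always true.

t = 25

Check each positive integer t in order until t is a perfect square but t + 11 is a perfect square.
The first 4 eligible values, up to t = 16, all satisfy the conclusion.
t = 25: 25 = 5² and 25 + 11 = 36 = 6².
Hence t = 25 is a counterexample.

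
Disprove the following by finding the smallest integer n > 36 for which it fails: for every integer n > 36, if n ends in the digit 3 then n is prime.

Check each integer n > 36 in order until n ends in the digit 3 but n is not prime.
n = 43: 43 ends in 3 and is prime.
n = 53: 53 ends in 3 and is prime.
n = 63: 63 ends in 3; 63 = 3 × 21, composite.

n = 63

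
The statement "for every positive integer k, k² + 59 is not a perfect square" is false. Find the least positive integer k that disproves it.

The first 28 eligible values, up to k = 28, all satisfy the conclusion.
k = 29: 29² + 59 = 900 = 30², a perfect square.

k = 29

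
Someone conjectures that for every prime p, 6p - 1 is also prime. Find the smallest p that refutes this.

Check each prime p in order until 6p - 1 is not prime.
p = 2: 6p - 1 = 11, prime.
p = 3: 6p - 1 = 17, prime.
p = 5: 6p - 1 = 29, prime.
p = 7: 6p - 1 = 41, prime.
p = 11: 6p - 1 = 65 = 5 × 13, not prime.
Hence p = 11 is a counterexample.

p = 11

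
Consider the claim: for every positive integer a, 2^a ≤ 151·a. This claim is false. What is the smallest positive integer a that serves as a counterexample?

a = 11

A counterexample is any positive integer a such that 2^a > 151·a; we check each in order.
For a = 1, 2, 3, 4, 5, 6, 7, 8, 9, 10 the conclusion holds.
a = 11: 2^a = 2048 and 151·a = 1661, so 2048 > 1661.
Thus a = 11 disproves the claim, and no smaller a works.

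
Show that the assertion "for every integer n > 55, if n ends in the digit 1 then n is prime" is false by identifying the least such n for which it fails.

We need the least integer n > 55 for which n ends in the digit 1 but n is not prime.
For n = 61, 71 the conclusion holds.
n = 81: 81 ends in 1; 81 = 3 × 27, composite.
Thus n = 81 disproves the claim, and no smaller n works.

n = 81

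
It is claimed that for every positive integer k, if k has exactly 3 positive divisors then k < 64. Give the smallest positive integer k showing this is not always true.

For k = 4, 9, 25, 49 the conclusion holds.
k = 121: τ(121) = 3; 121 ≥ 64.

k = 121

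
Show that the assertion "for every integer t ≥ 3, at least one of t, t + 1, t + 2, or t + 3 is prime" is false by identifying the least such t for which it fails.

We need the least integer t ≥ 3 for which t, t + 1, t + 2, t + 3 are all composite.
The first 21 eligible values, up to t = 23, all satisfy the conclusion.
t = 24: 24 = 2 × 12; 25 = 5 × 5; 26 = 2 × 13; 27 = 3 × 9 — all composite.

t = 24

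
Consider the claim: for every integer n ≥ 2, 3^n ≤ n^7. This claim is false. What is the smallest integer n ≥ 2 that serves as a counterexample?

n = 19

Check each integer n ≥ 2 in order until 3^n > n^7.
For n = 2, 3, 4, 5, …, 16, 17, 18 the conclusion holds.
n = 19: 3^n = 1162261467 and n^7 = 893871739, so 1162261467 > 893871739.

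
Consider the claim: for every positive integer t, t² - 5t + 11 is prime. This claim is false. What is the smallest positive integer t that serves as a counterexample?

t = 7

Check each positive integer t in order until t² - 5t + 11 is not prime.
For t = 1, 2, 3, 4, 5, 6 the conclusion holds.
t = 7: t² - 5t + 11 = 25 = 5 × 5, composite.
Thus t = 7 disproves the claim, and no smaller t works.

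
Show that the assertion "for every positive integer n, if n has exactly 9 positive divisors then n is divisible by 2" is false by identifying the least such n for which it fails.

n = 225

Check each positive integer n in order until n has exactly 9 positive divisors but n is not divisible by 2.
For n = 36, 100, 196 the conclusion holds.
n = 225: τ(225) = 9; 225 mod 2 = 1.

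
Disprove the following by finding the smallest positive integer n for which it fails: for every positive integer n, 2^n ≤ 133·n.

The first 10 eligible values, up to n = 10, all satisfy the conclusion.
n = 11: 2^n = 2048 and 133·n = 1463, so 2048 > 1463.

n = 11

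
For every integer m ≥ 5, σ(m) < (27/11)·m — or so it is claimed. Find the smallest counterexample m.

m = 24

For m = 5, 6, 7, 8, …, 21, 22, 23 the conclusion holds.
m = 24: σ(24) = 60; 60 ≥ 648/11.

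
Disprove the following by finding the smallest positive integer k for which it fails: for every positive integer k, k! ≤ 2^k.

k = 4

We need the least positive integer k for which k! > 2^k.
For k = 1, 2, 3 the conclusion holds.
k = 4: k! = 24 and 2^k = 16, so 24 > 16.
So k = 4 is the smallest counterexample.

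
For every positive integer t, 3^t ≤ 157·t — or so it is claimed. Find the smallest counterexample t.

The first 6 eligible values, up to t = 6, all satisfy the conclusion.
t = 7: 3^t = 2187 and 157·t = 1099, so 2187 > 1099.
Hence t = 7 is a counterexample.

t = 7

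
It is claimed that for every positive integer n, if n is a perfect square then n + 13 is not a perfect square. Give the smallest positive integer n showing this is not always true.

For n = 1, 4, 9, 16, 25 the conclusion holds.
n = 36: 36 = 6² and 36 + 13 = 49 = 7².
Hence n = 36 is a counterexample.

n = 36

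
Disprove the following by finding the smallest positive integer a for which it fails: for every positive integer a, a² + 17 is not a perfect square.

a = 8

For a = 1, 2, 3, 4, 5, 6, 7 the conclusion holds.
a = 8: 8² + 17 = 81 = 9², a perfect square.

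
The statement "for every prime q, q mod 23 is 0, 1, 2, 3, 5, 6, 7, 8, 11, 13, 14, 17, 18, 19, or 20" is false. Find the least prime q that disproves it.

q = 61

We need the least prime q for which the claim fails.
For q = 2, 3, 5, 7, …, 47, 53, 59 the conclusion holds.
q = 61: 61 mod 23 = 15 — not in {0, 1, 2, 3, 5, 6, 7, 8, 11, 13, 14, 17, 18, 19, 20}.
Hence q = 61 is a counterexample.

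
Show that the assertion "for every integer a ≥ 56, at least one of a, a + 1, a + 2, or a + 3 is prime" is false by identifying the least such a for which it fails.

a = 62

A counterexample is any integer a ≥ 56 such that a, a + 1, a + 2, a + 3 are all composite; we check each in order.
a = 56: 59 is prime.
a = 57: 59 is prime.
a = 58: 59 is prime.
a = 59: 59 is prime.
a = 60: 61 is prime.
a = 61: 61 is prime.
a = 62: 62 = 2 × 31; 63 = 3 × 21; 64 = 2 × 32; 65 = 5 × 13 — all composite.
So a = 62 is the smallest counterexample.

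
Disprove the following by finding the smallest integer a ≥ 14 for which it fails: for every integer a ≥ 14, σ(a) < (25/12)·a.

a = 18

A counterexample is any integer a ≥ 14 such that the claim fails; we check each in order.
For a = 14, 15, 16, 17 the conclusion holds.
a = 18: σ(18) = 39; 39 ≥ 75/2.
Hence a = 18 is a counterexample.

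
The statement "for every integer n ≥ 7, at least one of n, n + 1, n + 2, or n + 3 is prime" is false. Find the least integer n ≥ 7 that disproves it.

For n = 7, 8, 9, 10, …, 21, 22, 23 the conclusion holds.
n = 24: 24 = 2 × 12; 25 = 5 × 5; 26 = 2 × 13; 27 = 3 × 9 — all composite.
So n = 24 is the smallest counterexample.

n = 24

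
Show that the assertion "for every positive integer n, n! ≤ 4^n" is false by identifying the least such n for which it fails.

Check each positive integer n in order until n! > 4^n.
n = 1: n! = 1 and 4^n = 4, so 1 ≤ 4.
n = 2: n! = 2 and 4^n = 16, so 2 ≤ 16.
n = 3: n! = 6 and 4^n = 64, so 6 ≤ 64.
n = 4: n! = 24 and 4^n = 256, so 24 ≤ 256.
n = 5: n! = 120 and 4^n = 1024, so 120 ≤ 1024.
n = 6: n! = 720 and 4^n = 4096, so 720 ≤ 4096.
n = 7: n! = 5040 and 4^n = 16384, so 5040 ≤ 16384.
n = 8: n! = 40320 and 4^n = 65536, so 40320 ≤ 65536.
n = 9: n! = 362880 and 4^n = 262144, so 362880 > 262144.

n = 9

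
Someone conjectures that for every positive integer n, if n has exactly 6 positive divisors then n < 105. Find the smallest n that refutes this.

Check each positive integer n in order until n has exactly 6 positive divisors but the claim fails.
For n = 12, 18, 20, 28, …, 92, 98, 99 the conclusion holds.
n = 116: τ(116) = 6; 116 ≥ 105.
Thus n = 116 disproves the claim, and no smaller n works.

n = 116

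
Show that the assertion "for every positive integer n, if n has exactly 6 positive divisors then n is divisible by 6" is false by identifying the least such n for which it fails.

n = 20

n = 12: τ(12) = 6; 12 mod 6 = 0.
n = 18: τ(18) = 6; 18 mod 6 = 0.
n = 20: τ(20) = 6; 20 mod 6 = 2.
Hence n = 20 is a counterexample.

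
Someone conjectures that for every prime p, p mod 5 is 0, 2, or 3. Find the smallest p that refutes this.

A counterexample is any prime p such that the claim fails; we check each in order.
p = 2: 2 mod 5 = 2.
p = 3: 3 mod 5 = 3.
p = 5: 5 mod 5 = 0.
p = 7: 7 mod 5 = 2.
p = 11: 11 mod 5 = 1 — not in {0, 2, 3}.
Hence p = 11 is a counterexample.

p = 11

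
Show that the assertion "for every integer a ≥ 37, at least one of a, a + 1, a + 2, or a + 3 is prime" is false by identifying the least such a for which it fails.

a = 48

We need the least integer a ≥ 37 for which a, a + 1, a + 2, a + 3 are all composite.
For a = 37, 38, 39, 40, …, 45, 46, 47 the conclusion holds.
a = 48: 48 = 2 × 24; 49 = 7 × 7; 50 = 2 × 25; 51 = 3 × 17 — all composite.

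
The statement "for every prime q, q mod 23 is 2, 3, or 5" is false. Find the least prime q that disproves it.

A counterexample is any prime q such that the claim fails; we check each in order.
For q = 2, 3, 5 the conclusion holds.
q = 7: 7 mod 23 = 7 — not in {2, 3, 5}.

q = 7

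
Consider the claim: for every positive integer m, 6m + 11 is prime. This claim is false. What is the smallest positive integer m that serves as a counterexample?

Check each positive integer m in order until 6m + 11 is not prime.
For m = 1, 2, 3 the conclusion holds.
m = 4: 6m + 11 = 35 = 5 × 7, composite.

m = 4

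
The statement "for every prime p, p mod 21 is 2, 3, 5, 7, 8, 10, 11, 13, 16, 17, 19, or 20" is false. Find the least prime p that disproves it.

p = 43

Check each prime p in order until the claim fails.
For p = 2, 3, 5, 7, …, 31, 37, 41 the conclusion holds.
p = 43: 43 mod 21 = 1 — not in {2, 3, 5, 7, 8, 10, 11, 13, 16, 17, 19, 20}.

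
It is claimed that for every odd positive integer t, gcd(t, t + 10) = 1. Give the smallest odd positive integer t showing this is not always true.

A counterexample is any odd positive integer t such that gcd(t, t + 10) > 1; we check each in order.
t = 1: gcd(1, 11) = 1.
t = 3: gcd(3, 13) = 1.
t = 5: gcd(5, 15) = 5.

t = 5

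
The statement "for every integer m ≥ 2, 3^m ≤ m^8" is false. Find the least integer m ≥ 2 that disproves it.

m = 23

A counterexample is any integer m ≥ 2 such that 3^m > m^8; we check each in order.
For m = 2, 3, 4, 5, …, 20, 21, 22 the conclusion holds.
m = 23: 3^m = 94143178827 and m^8 = 78310985281, so 94143178827 > 78310985281.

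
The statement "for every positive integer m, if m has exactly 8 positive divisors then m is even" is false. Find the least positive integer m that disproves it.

m = 105

Check each positive integer m in order until m has exactly 8 positive divisors but m is odd.
For m = 24, 30, 40, 42, …, 88, 102, 104 the conclusion holds.
m = 105: divisors of 105: 1, 3, 5, 7, 15, 21, 35, 105; 105 is odd.
Hence m = 105 is a counterexample.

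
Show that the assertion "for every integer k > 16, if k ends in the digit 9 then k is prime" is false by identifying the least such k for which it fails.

k = 39

Check each integer k > 16 in order until k ends in the digit 9 but k is not prime.
For k = 19, 29 the conclusion holds.
k = 39: 39 ends in 9; 39 = 3 × 13, composite.
So k = 39 is the smallest counterexample.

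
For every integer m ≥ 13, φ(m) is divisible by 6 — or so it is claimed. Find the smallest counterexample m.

m = 15

Check each integer m ≥ 13 in order until φ(m) is not divisible by 6.
For m = 13, 14 the conclusion holds.
m = 15: φ(15) = 8; 8 mod 6 = 2.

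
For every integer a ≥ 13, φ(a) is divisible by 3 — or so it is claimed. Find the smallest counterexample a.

a = 15

For a = 13, 14 the conclusion holds.
a = 15: φ(15) = 8; 8 mod 3 = 2.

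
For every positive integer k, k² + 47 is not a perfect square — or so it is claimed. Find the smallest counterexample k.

For k = 1, 2, 3, 4, …, 20, 21, 22 the conclusion holds.
k = 23: 23² + 47 = 576 = 24², a perfect square.
So k = 23 is the smallest counterexample.

k = 23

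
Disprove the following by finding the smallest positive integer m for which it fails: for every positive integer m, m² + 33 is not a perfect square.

m = 1: 1² + 33 = 34, not a perfect square.
m = 2: 2² + 33 = 37, not a perfect square.
m = 3: 3² + 33 = 42, not a perfect square.
m = 4: 4² + 33 = 49 = 7², a perfect square.
Hence m = 4 is a counterexample.

m = 4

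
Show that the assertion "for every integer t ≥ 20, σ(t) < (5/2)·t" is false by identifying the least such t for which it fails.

t = 20: σ(20) = 42; 42 < 50.
t = 21: σ(21) = 32; 32 < 105/2.
t = 22: σ(22) = 36; 36 < 55.
t = 23: σ(23) = 24; 24 < 115/2.
t = 24: σ(24) = 60; 60 ≥ 60.

t = 24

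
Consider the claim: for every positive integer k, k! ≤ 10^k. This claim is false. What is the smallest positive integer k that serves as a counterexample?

k = 25

For k = 1, 2, 3, 4, …, 22, 23, 24 the conclusion holds.
k = 25: k! = 15511210043330985984000000 and 10^k = 10000000000000000000000000, so 15511210043330985984000000 > 10000000000000000000000000.
Hence k = 25 is a counterexample.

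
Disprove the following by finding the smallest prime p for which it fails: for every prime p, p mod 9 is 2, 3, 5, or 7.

A counterexample is any prime p such that the claim fails; we check each in order.
p = 2: 2 mod 9 = 2.
p = 3: 3 mod 9 = 3.
p = 5: 5 mod 9 = 5.
p = 7: 7 mod 9 = 7.
p = 11: 11 mod 9 = 2.
p = 13: 13 mod 9 = 4 — not in {2, 3, 5, 7}.

p = 13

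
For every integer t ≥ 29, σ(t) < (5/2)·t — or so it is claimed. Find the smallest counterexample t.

t = 36

Check each integer t ≥ 29 in order until the claim fails.
For t = 29, 30, 31, 32, 33, 34, 35 the conclusion holds.
t = 36: σ(36) = 91; 91 ≥ 90.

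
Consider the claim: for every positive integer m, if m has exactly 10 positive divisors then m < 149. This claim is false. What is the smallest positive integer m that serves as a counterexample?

A counterexample is any positive integer m such that m has exactly 10 positive divisors but the claim fails; we check each in order.
For m = 48, 80, 112 the conclusion holds.
m = 162: τ(162) = 10; 162 ≥ 149.
Thus m = 162 disproves the claim, and no smaller m works.

m = 162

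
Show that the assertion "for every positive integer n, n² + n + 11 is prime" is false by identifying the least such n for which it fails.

A counterexample is any positive integer n such that n² + n + 11 is not prime; we check each in order.
For n = 1, 2, 3, 4, 5, 6, 7, 8, 9 the conclusion holds.
n = 10: n² + n + 11 = 121 = 11 × 11, composite.

n = 10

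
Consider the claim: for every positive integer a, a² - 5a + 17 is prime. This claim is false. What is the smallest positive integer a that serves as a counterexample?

a = 13

We need the least positive integer a for which a² - 5a + 17 is not prime.
The first 12 eligible values, up to a = 12, all satisfy the conclusion.
a = 13: a² - 5a + 17 = 121 = 11 × 11, composite.
So a = 13 is the smallest counterexample.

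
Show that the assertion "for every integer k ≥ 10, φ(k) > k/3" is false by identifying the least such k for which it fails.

k = 10: φ(10) = 4 and 10/3 = 10/3, so φ(10) > 10/3.
k = 11: φ(11) = 10 and 11/3 = 11/3, so φ(11) > 11/3.
k = 12: φ(12) = 4 and 12/3 = 4, so φ(12) ≤ 12/3.

k = 12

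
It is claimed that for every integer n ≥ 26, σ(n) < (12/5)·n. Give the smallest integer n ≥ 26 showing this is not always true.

n = 30

Check each integer n ≥ 26 in order until the claim fails.
n = 26: σ(26) = 42; 42 < 312/5.
n = 27: σ(27) = 40; 40 < 324/5.
n = 28: σ(28) = 56; 56 < 336/5.
n = 29: σ(29) = 30; 30 < 348/5.
n = 30: σ(30) = 72; 72 ≥ 72.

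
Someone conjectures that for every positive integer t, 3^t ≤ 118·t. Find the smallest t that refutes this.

t = 6

We need the least positive integer t for which 3^t > 118·t.
The first 5 eligible values, up to t = 5, all satisfy the conclusion.
t = 6: 3^t = 729 and 118·t = 708, so 729 > 708.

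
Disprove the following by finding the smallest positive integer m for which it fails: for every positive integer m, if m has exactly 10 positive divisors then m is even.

We need the least positive integer m for which m has exactly 10 positive divisors but m is odd.
For m = 48, 80, 112, 162, 176, 208, 272, 304, 368 the conclusion holds.
m = 405: divisors of 405: 10 divisors; 405 is odd.

m = 405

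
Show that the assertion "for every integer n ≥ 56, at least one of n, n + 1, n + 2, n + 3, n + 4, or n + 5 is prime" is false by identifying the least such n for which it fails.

For n = 56, 57, 58, 59, …, 87, 88, 89 the conclusion holds.
n = 90: 90 = 2 × 45; 91 = 7 × 13; 92 = 2 × 46; 93 = 3 × 31; 94 = 2 × 47; 95 = 5 × 19 — all composite.

n = 90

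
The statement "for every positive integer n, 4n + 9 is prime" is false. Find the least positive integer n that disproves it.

Check each positive integer n in order until 4n + 9 is not prime.
For n = 1, 2 the conclusion holds.
n = 3: 4n + 9 = 21 = 3 × 7, composite.
Hence n = 3 is a counterexample.

n = 3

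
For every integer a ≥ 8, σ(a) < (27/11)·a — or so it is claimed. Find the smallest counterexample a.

a = 24

A counterexample is any integer a ≥ 8 such that the claim fails; we check each in order.
The first 16 eligible values, up to a = 23, all satisfy the conclusion.
a = 24: σ(24) = 60; 60 ≥ 648/11.
So a = 24 is the smallest counterexample.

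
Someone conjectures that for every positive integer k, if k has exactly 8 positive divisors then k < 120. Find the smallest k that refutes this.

A counterexample is any positive integer k such that k has exactly 8 positive divisors but the claim fails; we check each in order.
The first 15 eligible values, up to k = 114, all satisfy the conclusion.
k = 128: τ(128) = 8; 128 ≥ 120.
Hence k = 128 is a counterexample.

k = 128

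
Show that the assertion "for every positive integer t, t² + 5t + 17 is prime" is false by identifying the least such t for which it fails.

t = 8

t = 1: t² + 5t + 17 = 23, prime.
t = 2: t² + 5t + 17 = 31, prime.
t = 3: t² + 5t + 17 = 41, prime.
t = 4: t² + 5t + 17 = 53, prime.
t = 5: t² + 5t + 17 = 67, prime.
t = 6: t² + 5t + 17 = 83, prime.
t = 7: t² + 5t + 17 = 101, prime.
t = 8: t² + 5t + 17 = 121 = 11 × 11, composite.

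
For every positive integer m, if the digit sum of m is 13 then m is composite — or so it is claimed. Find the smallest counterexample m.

m = 67

Check each positive integer m in order until the digit sum of m is 13 but m is prime.
m = 49: digit sum 13; 49 is composite.
m = 58: digit sum 13; 58 is composite.
m = 67: digit sum 13; 67 is prime, not composite.
Hence m = 67 is a counterexample.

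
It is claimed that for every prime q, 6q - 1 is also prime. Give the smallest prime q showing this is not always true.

q = 2: 6q - 1 = 11, prime.
q = 3: 6q - 1 = 17, prime.
q = 5: 6q - 1 = 29, prime.
q = 7: 6q - 1 = 41, prime.
q = 11: 6q - 1 = 65 = 5 × 13, not prime.
Hence q = 11 is a counterexample.

q = 11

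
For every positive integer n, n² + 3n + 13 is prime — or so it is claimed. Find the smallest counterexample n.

The first 8 eligible values, up to n = 8, all satisfy the conclusion.
n = 9: n² + 3n + 13 = 121 = 11 × 11, composite.
So n = 9 is the smallest counterexample.

n = 9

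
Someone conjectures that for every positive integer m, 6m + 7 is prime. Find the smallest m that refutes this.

We need the least positive integer m for which 6m + 7 is not prime.
m = 1: 6m + 7 = 13, prime.
m = 2: 6m + 7 = 19, prime.
m = 3: 6m + 7 = 25 = 5 × 5, composite.
Hence m = 3 is a counterexample.

m = 3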